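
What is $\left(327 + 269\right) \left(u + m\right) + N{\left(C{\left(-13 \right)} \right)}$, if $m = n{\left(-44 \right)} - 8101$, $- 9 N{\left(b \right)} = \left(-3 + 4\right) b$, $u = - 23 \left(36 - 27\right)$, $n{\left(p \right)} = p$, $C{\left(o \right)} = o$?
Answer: $- \frac{44800115}{9} \approx -4.9778 \cdot 10^{6}$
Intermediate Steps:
$u = -207$ ($u = \left(-23\right) 9 = -207$)
$N{\left(b \right)} = - \frac{b}{9}$ ($N{\left(b \right)} = - \frac{\left(-3 + 4\right) b}{9} = - \frac{1 b}{9} = - \frac{b}{9}$)
$m = -8145$ ($m = -44 - 8101 = -8145$)
$\left(327 + 269\right) \left(u + m\right) + N{\left(C{\left(-13 \right)} \right)} = \left(327 + 269\right) \left(-207 - 8145\right) - - \frac{13}{9} = 596 \left(-8352\right) + \frac{13}{9} = -4977792 + \frac{13}{9} = - \frac{44800115}{9}$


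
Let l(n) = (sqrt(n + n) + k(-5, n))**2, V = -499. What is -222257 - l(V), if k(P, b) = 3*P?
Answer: -221484 + 30*I*sqrt(998) ≈ -2.2148e+5 + 947.73*I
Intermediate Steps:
l(n) = (-15 + sqrt(2)*sqrt(n))**2 (l(n) = (sqrt(n + n) + 3*(-5))**2 = (sqrt(2*n) - 15)**2 = (sqrt(2)*sqrt(n) - 15)**2 = (-15 + sqrt(2)*sqrt(n))**2)
-222257 - l(V) = -222257 - (-15 + sqrt(2)*sqrt(-499))**2 = -222257 - (-15 + sqrt(2)*(I*sqrt(499)))**2 = -222257 - (-15 + I*sqrt(998))**2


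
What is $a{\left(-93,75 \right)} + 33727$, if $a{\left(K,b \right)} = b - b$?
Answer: $33727$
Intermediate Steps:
$a{\left(K,b \right)} = 0$
$a{\left(-93,75 \right)} + 33727 = 0 + 33727 = 33727$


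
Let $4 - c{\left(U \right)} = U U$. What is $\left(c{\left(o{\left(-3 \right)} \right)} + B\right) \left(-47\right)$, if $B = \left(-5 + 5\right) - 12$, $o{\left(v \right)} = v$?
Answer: $799$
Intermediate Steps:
$B = -12$ ($B = 0 - 12 = -12$)
$c{\left(U \right)} = 4 - U^{2}$ ($c{\left(U \right)} = 4 - U U = 4 - U^{2}$)
$\left(c{\left(o{\left(-3 \right)} \right)} + B\right) \left(-47\right) = \left(\left(4 - \left(-3\right)^{2}\right) - 12\right) \left(-47\right) = \left(\left(4 - 9\right) - 12\right) \left(-47\right) = \left(-5 - 12\right) \left(-47\right) = \left(-17\right) \left(-47\right) = 799$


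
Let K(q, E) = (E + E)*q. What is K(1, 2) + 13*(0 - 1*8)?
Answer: -100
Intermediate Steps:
K(q, E) = 2*E*q (K(q, E) = (2*E)*q = 2*E*q)
K(1, 2) + 13*(0 - 1*8) = 2*2*1 + 13*(0 - 1*8) = 4 + 13*(0 - 8) = 4 + 13*(-8) = 4 - 104 = -100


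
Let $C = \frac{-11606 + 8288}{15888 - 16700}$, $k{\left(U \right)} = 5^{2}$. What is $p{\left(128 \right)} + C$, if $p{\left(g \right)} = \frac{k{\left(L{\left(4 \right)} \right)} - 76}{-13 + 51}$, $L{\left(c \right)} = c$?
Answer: $\frac{1512}{551} \approx 2.7441$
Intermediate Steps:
$k{\left(U \right)} = 25$
$p{\left(g \right)} = - \frac{51}{38}$ ($p{\left(g \right)} = \frac{25 - 76}{-13 + 51} = - \frac{51}{38}$)
$C = \frac{237}{58}$ ($C = - \frac{3318}{-812} = \left(-3318\right) \left(- \frac{1}{812}\right) = \frac{237}{58} \approx 4.0862$)
$p{\left(128 \right)} + C = - \frac{51}{38} + \frac{237}{58} = \frac{1512}{551}$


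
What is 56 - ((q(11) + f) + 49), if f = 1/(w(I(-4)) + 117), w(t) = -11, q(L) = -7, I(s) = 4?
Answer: 1483/106 ≈ 13.991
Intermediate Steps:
f = 1/106 (f = 1/(-11 + 117) = 1/106 ≈ 0.0094340)
56 - ((q(11) + f) + 49) = 56 - ((-7 + 1/106) + 49) = 56 - (-741/106 + 49) = 56 - 1*4453/106 = 56 - 4453/106 = 1483/106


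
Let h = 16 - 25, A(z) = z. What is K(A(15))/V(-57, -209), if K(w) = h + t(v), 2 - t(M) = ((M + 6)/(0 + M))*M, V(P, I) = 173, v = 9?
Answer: -22/173 ≈ -0.12717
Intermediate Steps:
h = -9
t(M) = -4 - M (t(M) = 2 - (M + 6)/(0 + M)*M = 2 - (6 + M)/M*M = 2 - (6 + M) = 2 + (-6 - M) = -4 - M)
K(w) = -22 (K(w) = -9 + (-4 - 1*9) = -9 + (-4 - 9) = -9 - 13 = -22)
K(A(15))/V(-57, -209) = -22/173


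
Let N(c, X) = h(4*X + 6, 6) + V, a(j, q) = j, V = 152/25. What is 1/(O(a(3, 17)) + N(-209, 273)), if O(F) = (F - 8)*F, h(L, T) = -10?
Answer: -25/473 ≈ -0.052854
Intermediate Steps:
V = 152/25 (V = 152*(1/25) = 152/25 ≈ 6.0800)
O(F) = F*(-8 + F) (O(F) = (-8 + F)*F = F*(-8 + F))
N(c, X) = -98/25 (N(c, X) = -10 + 152/25 = -98/25)
1/(O(a(3, 17)) + N(-209, 273)) = 1/(3*(-8 + 3) - 98/25) = 1/(3*(-5) - 98/25) = 1/(-15 - 98/25) = 1/(-473/25) = -25/473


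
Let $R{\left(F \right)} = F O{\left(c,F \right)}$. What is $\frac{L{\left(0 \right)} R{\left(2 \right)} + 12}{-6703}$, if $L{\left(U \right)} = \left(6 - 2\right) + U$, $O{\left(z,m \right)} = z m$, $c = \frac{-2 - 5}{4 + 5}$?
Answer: $\frac{4}{60327} \approx 6.6305 \cdot 10^{-5}$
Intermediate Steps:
$c = - \frac{7}{9} \approx -0.77778$
$O{\left(z,m \right)} = m z$
$L{\left(U \right)} = 4 + U$
$R{\left(F \right)} = - \frac{7 F^{2}}{9}$ ($R{\left(F \right)} = F F \left(- \frac{7}{9}\right) = F \left(- \frac{7 F}{9}\right) = - \frac{7 F^{2}}{9}$)
$\frac{L{\left(0 \right)} R{\left(2 \right)} + 12}{-6703} = \frac{\left(4 + 0\right) \left(- \frac{7 \cdot 2^{2}}{9}\right) + 12}{-6703} = \left(4 \left(\left(- \frac{7}{9}\right) 4\right) + 12\right) \left(- \frac{1}{6703}\right) = \left(4 \left(- \frac{28}{9}\right) + 12\right) \left(- \frac{1}{6703}\right) = \left(- \frac{112}{9} + 12\right) \left(- \frac{1}{6703}\right) = \left(- \frac{4}{9}\right) \left(- \frac{1}{6703}\right) = \frac{4}{60327}$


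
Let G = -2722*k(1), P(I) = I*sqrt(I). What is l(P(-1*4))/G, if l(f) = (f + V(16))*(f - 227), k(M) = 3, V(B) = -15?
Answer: -3341/8166 - 968*I/4083 ≈ -0.40914 - 0.23708*I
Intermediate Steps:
P(I) = I**(3/2)
l(f) = (-227 + f)*(-15 + f) (l(f) = (f - 15)*(f - 227) = (-15 + f)*(-227 + f) = (-227 + f)*(-15 + f))
G = -8166 (G = -2722*3 = -8166)
l(P(-1*4))/G = (3405 + ((-1*4)**(3/2))**2 - 242*(-8*I))/(-8166) = (3405 + ((-4)**(3/2))**2 - (-1936)*I)*(-1/8166) = (3405 + (-8*I)**2 - (-1936)*I)*(-1/8166) = (3405 - 64 + 1936*I)*(-1/8166) = (3341 + 1936*I)*(-1/8166) = -3341/8166 - 968*I/4083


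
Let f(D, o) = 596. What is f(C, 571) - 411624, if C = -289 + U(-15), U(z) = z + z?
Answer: -411028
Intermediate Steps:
U(z) = 2*z
C = -319 (C = -289 + 2*(-15) = -289 - 30 = -319)
f(C, 571) - 411624 = 596 - 411624 = -411028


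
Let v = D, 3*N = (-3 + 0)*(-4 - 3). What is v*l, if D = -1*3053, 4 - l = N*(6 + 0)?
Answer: 116014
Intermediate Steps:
N = 7 (N = ((-3 + 0)*(-4 - 3))/3 = (-3*(-7))/3 = (⅓)*21 = 7)
l = -38 (l = 4 - 7*(6 + 0) = 4 - 7*6 = 4 - 1*42 = 4 - 42 = -38)
D = -3053
v = -3053
v*l = -3053*(-38) = 116014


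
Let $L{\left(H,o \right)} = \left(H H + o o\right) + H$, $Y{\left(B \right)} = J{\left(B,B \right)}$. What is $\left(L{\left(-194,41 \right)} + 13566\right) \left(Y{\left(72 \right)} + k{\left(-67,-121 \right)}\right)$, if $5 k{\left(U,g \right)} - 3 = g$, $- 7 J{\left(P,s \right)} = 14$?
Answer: $- \frac{6744192}{5} \approx -1.3488 \cdot 10^{6}$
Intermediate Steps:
$J{\left(P,s \right)} = -2$ ($J{\left(P,s \right)} = \left(- \frac{1}{7}\right) 14 = -2$)
$Y{\left(B \right)} = -2$
$k{\left(U,g \right)} = \frac{3}{5} + \frac{g}{5}$
$L{\left(H,o \right)} = H + H^{2} + o^{2}$ ($L{\left(H,o \right)} = \left(H^{2} + o^{2}\right) + H = H + H^{2} + o^{2}$)
$\left(L{\left(-194,41 \right)} + 13566\right) \left(Y{\left(72 \right)} + k{\left(-67,-121 \right)}\right) = \left(\left(-194 + \left(-194\right)^{2} + 41^{2}\right) + 13566\right) \left(-2 + \left(\frac{3}{5} + \frac{1}{5} \left(-121\right)\right)\right) = \left(\left(-194 + 37636 + 1681\right) + 13566\right) \left(-2 + \left(\frac{3}{5} - \frac{121}{5}\right)\right) = \left(39123 + 13566\right) \left(-2 - \frac{118}{5}\right) = 52689 \left(- \frac{128}{5}\right) = - \frac{6744192}{5}$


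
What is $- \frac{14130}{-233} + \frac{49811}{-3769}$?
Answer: $\frac{41650007}{878177} \approx 47.428$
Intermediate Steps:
$- \frac{14130}{-233} + \frac{49811}{-3769} = \left(-14130\right) \left(- \frac{1}{233}\right) + 49811 \left(- \frac{1}{3769}\right) = \frac{14130}{233} - \frac{49811}{3769} = \frac{41650007}{878177}$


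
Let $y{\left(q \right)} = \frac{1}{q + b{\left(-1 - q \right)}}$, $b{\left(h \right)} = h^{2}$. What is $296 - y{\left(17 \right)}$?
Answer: $\frac{100935}{341} \approx 296.0$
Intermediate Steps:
$y{\left(q \right)} = \frac{1}{q + \left(-1 - q\right)^{2}}$
$296 - y{\left(17 \right)} = 296 - \frac{1}{17 + \left(1 + 17\right)^{2}} = 296 - \frac{1}{17 + 18^{2}} = 296 - \frac{1}{17 + 324} = 296 - \frac{1}{341} = \frac{100935}{341}$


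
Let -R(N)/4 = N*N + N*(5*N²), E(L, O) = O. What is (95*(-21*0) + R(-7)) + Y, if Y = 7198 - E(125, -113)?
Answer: 13975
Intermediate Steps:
R(N) = -20*N³ - 4*N² (R(N) = -4*(N*N + N*(5*N²)) = -4*(N² + 5*N³) = -20*N³ - 4*N²)
Y = 7311 (Y = 7198 - 1*(-113) = 7198 + 113 = 7311)
(95*(-21*0) + R(-7)) + Y = (95*(-21*0) + (-7)²*(-4 - 20*(-7))) + 7311 = (95*0 + 49*(-4 + 140)) + 7311 = (0 + 49*136) + 7311 = (0 + 6664) + 7311 = 6664 + 7311 = 13975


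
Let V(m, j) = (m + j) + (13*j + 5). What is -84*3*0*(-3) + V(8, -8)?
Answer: -99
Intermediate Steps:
V(m, j) = 5 + m + 14*j (V(m, j) = (j + m) + (5 + 13*j) = 5 + m + 14*j)
-84*3*0*(-3) + V(8, -8) = -84*3*0*(-3) + (5 + 8 + 14*(-8)) = -0*(-3) + (5 + 8 - 112) = -84*0 - 99 = 0 - 99 = -99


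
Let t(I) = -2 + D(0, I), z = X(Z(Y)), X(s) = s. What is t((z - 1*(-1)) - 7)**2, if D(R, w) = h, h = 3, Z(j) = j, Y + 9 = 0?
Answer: 1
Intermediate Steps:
Y = -9 (Y = -9 + 0 = -9)
z = -9
D(R, w) = 3
t(I) = 1 (t(I) = -2 + 3 = 1)
t((z - 1*(-1)) - 7)**2 = 1**2 = 1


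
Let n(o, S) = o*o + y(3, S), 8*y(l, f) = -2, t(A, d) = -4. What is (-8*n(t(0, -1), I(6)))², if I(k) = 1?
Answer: 15876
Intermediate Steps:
y(l, f) = -¼ (y(l, f) = (⅛)*(-2) = -¼)
n(o, S) = -¼ + o² (n(o, S) = o*o - ¼ = o² - ¼ = -¼ + o²)
(-8*n(t(0, -1), I(6)))² = (-8*(-¼ + (-4)²))² = (-8*(-¼ + 16))² = (-8*63/4)² = (-126)² = 15876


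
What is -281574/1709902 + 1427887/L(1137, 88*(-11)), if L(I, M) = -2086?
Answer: -1221067100219/1783427786 ≈ -684.67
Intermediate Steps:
-281574/1709902 + 1427887/L(1137, 88*(-11)) = -281574/1709902 + 1427887/(-2086) = -281574*1/1709902 + 1427887*(-1/2086) = -140787/854951 - 1427887/2086 = -1221067100219/1783427786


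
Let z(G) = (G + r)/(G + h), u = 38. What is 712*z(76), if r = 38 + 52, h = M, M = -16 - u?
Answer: 59096/11 ≈ 5372.4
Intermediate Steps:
M = -54 (M = -16 - 1*38 = -16 - 38 = -54)
h = -54
r = 90
z(G) = (90 + G)/(-54 + G) (z(G) = (G + 90)/(G - 54) = (90 + G)/(-54 + G))
712*z(76) = 712*((90 + 76)/(-54 + 76)) = 712*(166/22) = 712*((1/22)*166) = 712*(83/11) = 59096/11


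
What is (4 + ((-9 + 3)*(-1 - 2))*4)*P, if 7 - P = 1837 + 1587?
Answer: -259692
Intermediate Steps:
P = -3417 (P = 7 - (1837 + 1587) = 7 - 1*3424 = 7 - 3424 = -3417)
(4 + ((-9 + 3)*(-1 - 2))*4)*P = (4 + ((-9 + 3)*(-1 - 2))*4)*(-3417) = (4 - 6*(-3)*4)*(-3417) = (4 + 18*4)*(-3417) = (4 + 72)*(-3417) = 76*(-3417) = -259692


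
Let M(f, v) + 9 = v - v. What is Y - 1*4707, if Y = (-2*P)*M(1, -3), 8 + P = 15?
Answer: -4581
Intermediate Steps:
P = 7 (P = -8 + 15 = 7)
M(f, v) = -9 (M(f, v) = -9 + (v - v) = -9 + 0 = -9)
Y = 126 (Y = -2*7*(-9) = -14*(-9) = 126)
Y - 1*4707 = 126 - 1*4707 = 126 - 4707 = -4581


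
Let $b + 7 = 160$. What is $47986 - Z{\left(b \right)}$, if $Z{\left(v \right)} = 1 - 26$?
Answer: $48011$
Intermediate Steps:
$b = 153$ ($b = -7 + 160 = 153$)
$Z{\left(v \right)} = -25$ ($Z{\left(v \right)} = 1 - 26 = -25$)
$47986 - Z{\left(b \right)} = 47986 - -25 = 47986 + 25 = 48011$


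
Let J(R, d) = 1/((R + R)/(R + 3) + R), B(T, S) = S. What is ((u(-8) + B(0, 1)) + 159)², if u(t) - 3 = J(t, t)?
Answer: 15264649/576 ≈ 26501.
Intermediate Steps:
J(R, d) = 1/(R + 2*R/(3 + R)) (J(R, d) = 1/((2*R)/(3 + R) + R) = 1/(2*R/(3 + R) + R) = 1/(R + 2*R/(3 + R)))
u(t) = 3 + (3 + t)/(t*(5 + t))
((u(-8) + B(0, 1)) + 159)² = (((3 - 8 + 3*(-8)*(5 - 8))/((-8)*(5 - 8)) + 1) + 159)² = ((-⅛*(3 - 8 + 3*(-8)*(-3))/(-3) + 1) + 159)² = ((-⅛*(-⅓)*(3 - 8 + 72) + 1) + 159)² = ((-⅛*(-⅓)*67 + 1) + 159)² = ((67/24 + 1) + 159)² = (91/24 + 159)² = (3907/24)² = 15264649/576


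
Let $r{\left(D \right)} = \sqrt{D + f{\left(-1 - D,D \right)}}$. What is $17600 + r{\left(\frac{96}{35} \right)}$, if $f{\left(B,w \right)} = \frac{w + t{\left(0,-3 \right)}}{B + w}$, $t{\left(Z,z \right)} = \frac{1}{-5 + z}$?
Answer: $17600 + \frac{\sqrt{2}}{4} \approx 17600.0$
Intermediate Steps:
$f{\left(B,w \right)} = \frac{- \frac{1}{8} + w}{B + w}$ ($f{\left(B,w \right)} = \frac{w + \frac{1}{-5 - 3}}{B + w} = \frac{w + \frac{1}{-8}}{B + w} = \frac{w - \frac{1}{8}}{B + w} = \frac{- \frac{1}{8} + w}{B + w}$)
$r{\left(D \right)} = \frac{\sqrt{2}}{4}$ ($r{\left(D \right)} = \sqrt{D + \frac{- \frac{1}{8} + D}{\left(-1 - D\right) + D}} = \sqrt{D + \frac{- \frac{1}{8} + D}{-1}} = \sqrt{D - \left(- \frac{1}{8} + D\right)} = \sqrt{\frac{1}{8}} = \frac{\sqrt{2}}{4}$)
$17600 + r{\left(\frac{96}{35} \right)} = 17600 + \frac{\sqrt{2}}{4}$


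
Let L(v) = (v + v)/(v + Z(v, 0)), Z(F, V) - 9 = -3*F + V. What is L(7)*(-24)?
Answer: 336/5 ≈ 67.200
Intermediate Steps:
Z(F, V) = 9 + V - 3*F (Z(F, V) = 9 + (-3*F + V) = 9 + (V - 3*F) = 9 + V - 3*F)
L(v) = 2*v/(9 - 2*v) (L(v) = (v + v)/(v + (9 + 0 - 3*v)) = (2*v)/(v + (9 - 3*v)) = (2*v)/(9 - 2*v) = 2*v/(9 - 2*v))
L(7)*(-24) = (2*7/(9 - 2*7))*(-24) = (2*7/(9 - 14))*(-24) = (2*7/(-5))*(-24) = (2*7*(-1/5))*(-24) = -14/5*(-24) = 336/5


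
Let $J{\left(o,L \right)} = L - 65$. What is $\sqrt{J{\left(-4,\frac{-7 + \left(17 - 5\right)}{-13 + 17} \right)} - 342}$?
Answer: $\frac{i \sqrt{1623}}{2} \approx 20.143 i$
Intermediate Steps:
$J{\left(o,L \right)} = -65 + L$
$\sqrt{J{\left(-4,\frac{-7 + \left(17 - 5\right)}{-13 + 17} \right)} - 342} = \sqrt{\left(-65 + \frac{-7 + \left(17 - 5\right)}{-13 + 17}\right) - 342} = \sqrt{\left(-65 + \frac{-7 + 12}{4}\right) - 342} = \sqrt{\left(-65 + 5 \cdot \frac{1}{4}\right) - 342} = \sqrt{\left(-65 + \frac{5}{4}\right) - 342} = \sqrt{- \frac{255}{4} - 342} = \sqrt{- \frac{1623}{4}} = \frac{i \sqrt{1623}}{2}$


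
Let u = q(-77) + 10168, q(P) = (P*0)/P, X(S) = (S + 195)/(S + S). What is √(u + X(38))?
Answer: 3*√1631891/38 ≈ 100.85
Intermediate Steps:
X(S) = (195 + S)/(2*S) (X(S) = (195 + S)/((2*S)) = (195 + S)*(1/(2*S)) = (195 + S)/(2*S))
q(P) = 0 (q(P) = 0/P = 0)
u = 10168 (u = 0 + 10168 = 10168)
√(u + X(38)) = √(10168 + (½)*(195 + 38)/38) = √(10168 + (½)*(1/38)*233) = √(10168 + 233/76) = √(773001/76) = 3*√1631891/38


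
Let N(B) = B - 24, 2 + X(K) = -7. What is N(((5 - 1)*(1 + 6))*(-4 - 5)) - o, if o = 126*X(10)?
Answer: 858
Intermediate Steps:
X(K) = -9 (X(K) = -2 - 7 = -9)
o = -1134 (o = 126*(-9) = -1134)
N(B) = -24 + B
N(((5 - 1)*(1 + 6))*(-4 - 5)) - o = (-24 + ((5 - 1)*(1 + 6))*(-4 - 5)) - 1*(-1134) = (-24 + (4*7)*(-9)) + 1134 = (-24 + 28*(-9)) + 1134 = (-24 - 252) + 1134 = -276 + 1134 = 858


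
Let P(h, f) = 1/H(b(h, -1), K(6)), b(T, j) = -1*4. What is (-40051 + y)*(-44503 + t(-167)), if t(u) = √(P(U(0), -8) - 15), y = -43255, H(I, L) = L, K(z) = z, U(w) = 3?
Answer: 3707366918 - 41653*I*√534/3 ≈ 3.7074e+9 - 3.2085e+5*I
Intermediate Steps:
b(T, j) = -4
P(h, f) = ⅙ (P(h, f) = 1/6 = ⅙)
t(u) = I*√534/6 (t(u) = √(⅙ - 15) = √(-89/6) = I*√534/6)
(-40051 + y)*(-44503 + t(-167)) = (-40051 - 43255)*(-44503 + I*√534/6) = -83306*(-44503 + I*√534/6) = 3707366918 - 41653*I*√534/3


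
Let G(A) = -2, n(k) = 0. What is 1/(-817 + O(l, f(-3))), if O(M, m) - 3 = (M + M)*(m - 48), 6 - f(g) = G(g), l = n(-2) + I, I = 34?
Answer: -1/3534 ≈ -0.00028297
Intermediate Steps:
l = 34 (l = 0 + 34 = 34)
f(g) = 8 (f(g) = 6 - 1*(-2) = 6 + 2 = 8)
O(M, m) = 3 + 2*M*(-48 + m) (O(M, m) = 3 + (M + M)*(m - 48) = 3 + (2*M)*(-48 + m) = 3 + 2*M*(-48 + m))
1/(-817 + O(l, f(-3))) = 1/(-817 + (3 - 96*34 + 2*34*8)) = 1/(-817 + (3 - 3264 + 544)) = 1/(-817 - 2717) = 1/(-3534) = -1/3534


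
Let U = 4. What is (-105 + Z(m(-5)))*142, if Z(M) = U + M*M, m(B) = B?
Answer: -10792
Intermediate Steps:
Z(M) = 4 + M² (Z(M) = 4 + M*M = 4 + M²)
(-105 + Z(m(-5)))*142 = (-105 + (4 + (-5)²))*142 = (-105 + (4 + 25))*142 = (-105 + 29)*142 = -76*142 = -10792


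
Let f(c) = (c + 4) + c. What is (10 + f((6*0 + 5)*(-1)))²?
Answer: 16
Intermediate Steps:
f(c) = 4 + 2*c (f(c) = (4 + c) + c = 4 + 2*c)
(10 + f((6*0 + 5)*(-1)))² = (10 + (4 + 2*((6*0 + 5)*(-1))))² = (10 + (4 + 2*((0 + 5)*(-1))))² = (10 + (4 + 2*(5*(-1))))² = (10 + (4 + 2*(-5)))² = (10 + (4 - 10))² = (10 - 6)² = 4² = 16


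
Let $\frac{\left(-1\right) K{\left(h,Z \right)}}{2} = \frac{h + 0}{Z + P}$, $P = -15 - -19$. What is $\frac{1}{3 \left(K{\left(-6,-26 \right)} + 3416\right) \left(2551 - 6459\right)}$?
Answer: $- \frac{11}{440470680} \approx -2.4973 \cdot 10^{-8}$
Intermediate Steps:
$P = 4$ ($P = -15 + 19 = 4$)
$K{\left(h,Z \right)} = - \frac{2 h}{4 + Z}$ ($K{\left(h,Z \right)} = - 2 \frac{h + 0}{Z + 4} = - 2 \frac{h}{4 + Z} = - \frac{2 h}{4 + Z}$)
$\frac{1}{3 \left(K{\left(-6,-26 \right)} + 3416\right) \left(2551 - 6459\right)} = \frac{1}{3 \left(\left(-2\right) \left(-6\right) \frac{1}{4 - 26} + 3416\right) \left(2551 - 6459\right)} = \frac{1}{3 \left(\left(-2\right) \left(-6\right) \frac{1}{-22} + 3416\right) \left(-3908\right)} = \frac{1}{3 \left(\left(-2\right) \left(-6\right) \left(- \frac{1}{22}\right) + 3416\right) \left(-3908\right)} = \frac{1}{3 \left(- \frac{6}{11} + 3416\right) \left(-3908\right)} = \frac{1}{3 \cdot \frac{37570}{11} \left(-3908\right)} = \frac{1}{3 \left(- \frac{146823560}{11}\right)} = \frac{1}{- \frac{440470680}{11}} = - \frac{11}{440470680}$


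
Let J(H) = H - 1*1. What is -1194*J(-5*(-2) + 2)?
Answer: -13134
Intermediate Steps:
J(H) = -1 + H (J(H) = H - 1 = -1 + H)
-1194*J(-5*(-2) + 2) = -1194*(-1 + (-5*(-2) + 2)) = -1194*(-1 + (10 + 2)) = -1194*(-1 + 12) = -1194*11 = -13134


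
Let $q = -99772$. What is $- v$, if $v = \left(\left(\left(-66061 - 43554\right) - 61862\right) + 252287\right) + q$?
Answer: $18962$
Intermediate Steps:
$v = -18962$ ($v = \left(\left(\left(-66061 - 43554\right) - 61862\right) + 252287\right) - 99772 = \left(\left(-109615 - 61862\right) + 252287\right) - 99772 = \left(-171477 + 252287\right) - 99772 = 80810 - 99772 = -18962$)
$- v = \left(-1\right) \left(-18962\right) = 18962$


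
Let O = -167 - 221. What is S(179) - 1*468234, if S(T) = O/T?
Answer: -83814274/179 ≈ -4.6824e+5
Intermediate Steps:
O = -388
S(T) = -388/T
S(179) - 1*468234 = -388/179 - 1*468234 = -388*1/179 - 468234 = -388/179 - 468234 = -83814274/179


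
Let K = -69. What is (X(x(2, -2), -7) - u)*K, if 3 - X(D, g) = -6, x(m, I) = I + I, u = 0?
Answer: -621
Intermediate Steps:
x(m, I) = 2*I
X(D, g) = 9 (X(D, g) = 3 - 1*(-6) = 3 + 6 = 9)
(X(x(2, -2), -7) - u)*K = (9 - 1*0)*(-69) = (9 + 0)*(-69) = 9*(-69) = -621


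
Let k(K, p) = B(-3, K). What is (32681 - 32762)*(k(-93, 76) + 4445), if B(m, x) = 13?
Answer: -361098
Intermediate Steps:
k(K, p) = 13
(32681 - 32762)*(k(-93, 76) + 4445) = (32681 - 32762)*(13 + 4445) = -81*4458 = -361098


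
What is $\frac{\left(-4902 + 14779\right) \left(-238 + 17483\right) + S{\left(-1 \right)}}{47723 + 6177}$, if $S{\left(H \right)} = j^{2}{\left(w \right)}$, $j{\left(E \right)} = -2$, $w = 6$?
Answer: $\frac{170328869}{53900} \approx 3160.1$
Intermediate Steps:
$S{\left(H \right)} = 4$ ($S{\left(H \right)} = \left(-2\right)^{2} = 4$)
$\frac{\left(-4902 + 14779\right) \left(-238 + 17483\right) + S{\left(-1 \right)}}{47723 + 6177} = \frac{\left(-4902 + 14779\right) \left(-238 + 17483\right) + 4}{47723 + 6177} = \frac{9877 \cdot 17245 + 4}{53900} = \left(170328865 + 4\right) \frac{1}{53900} = 170328869 \cdot \frac{1}{53900} = \frac{170328869}{53900}$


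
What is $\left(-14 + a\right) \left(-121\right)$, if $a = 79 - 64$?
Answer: $-121$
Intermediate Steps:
$a = 15$
$\left(-14 + a\right) \left(-121\right) = \left(-14 + 15\right) \left(-121\right) = 1 \left(-121\right) = -121$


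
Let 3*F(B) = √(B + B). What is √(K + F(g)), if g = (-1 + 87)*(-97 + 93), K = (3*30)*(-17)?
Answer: √(-13770 + 12*I*√43)/3 ≈ 0.11176 + 39.115*I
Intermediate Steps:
K = -1530 (K = 90*(-17) = -1530)
g = -344 (g = 86*(-4) = -344)
F(B) = √2*√B/3 (F(B) = √(B + B)/3 = √(2*B)/3 = (√2*√B)/3 = √2*√B/3)
√(K + F(g)) = √(-1530 + √2*√(-344)/3) = √(-1530 + √2*(2*I*√86)/3) = √(-1530 + 4*I*√43/3)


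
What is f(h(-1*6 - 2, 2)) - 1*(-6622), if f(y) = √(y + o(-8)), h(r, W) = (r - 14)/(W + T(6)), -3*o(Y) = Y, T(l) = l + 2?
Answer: 6622 + √105/15 ≈ 6622.7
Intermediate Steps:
T(l) = 2 + l
o(Y) = -Y/3
h(r, W) = (-14 + r)/(8 + W) (h(r, W) = (r - 14)/(W + (2 + 6)) = (-14 + r)/(W + 8) = (-14 + r)/(8 + W))
f(y) = √(8/3 + y) (f(y) = √(y - ⅓*(-8)) = √(y + 8/3) = √(8/3 + y))
f(h(-1*6 - 2, 2)) - 1*(-6622) = √(24 + 9*((-14 + (-1*6 - 2))/(8 + 2)))/3 - 1*(-6622) = √(24 + 9*((-14 + (-6 - 2))/10))/3 + 6622 = √(24 + 9*((-14 - 8)/10))/3 + 6622 = √(24 + 9*((⅒)*(-22)))/3 + 6622 = √(24 + 9*(-11/5))/3 + 6622 = √(24 - 99/5)/3 + 6622 = √(21/5)/3 + 6622 = (√105/5)/3 + 6622 = √105/15 + 6622 = 6622 + √105/15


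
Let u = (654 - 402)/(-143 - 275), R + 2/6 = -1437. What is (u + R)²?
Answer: 812857315396/393129 ≈ 2.0677e+6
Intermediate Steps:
R = -4312/3 (R = -⅓ - 1437 = -4312/3 ≈ -1437.3)
u = -126/209 (u = 252/(-418) = 252*(-1/418) = -126/209 ≈ -0.60287)
(u + R)² = (-126/209 - 4312/3)² = (-901586/627)² = 812857315396/393129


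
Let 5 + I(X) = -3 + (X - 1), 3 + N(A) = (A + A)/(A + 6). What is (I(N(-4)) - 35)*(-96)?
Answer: 4896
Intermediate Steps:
N(A) = -3 + 2*A/(6 + A) (N(A) = -3 + (A + A)/(A + 6) = -3 + (2*A)/(6 + A) = -3 + 2*A/(6 + A))
I(X) = -9 + X (I(X) = -5 + (-3 + (X - 1)) = -5 + (-3 + (-1 + X)) = -5 + (-4 + X) = -9 + X)
(I(N(-4)) - 35)*(-96) = ((-9 + (-18 - 1*(-4))/(6 - 4)) - 35)*(-96) = ((-9 + (-18 + 4)/2) - 35)*(-96) = ((-9 + (½)*(-14)) - 35)*(-96) = ((-9 - 7) - 35)*(-96) = (-16 - 35)*(-96) = -51*(-96) = 4896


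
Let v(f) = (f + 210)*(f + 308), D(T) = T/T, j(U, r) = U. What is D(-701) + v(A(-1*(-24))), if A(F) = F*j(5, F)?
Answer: 141241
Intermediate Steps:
A(F) = 5*F (A(F) = F*5 = 5*F)
D(T) = 1
v(f) = (210 + f)*(308 + f)
D(-701) + v(A(-1*(-24))) = 1 + (64680 + (5*(-1*(-24)))² + 518*(5*(-1*(-24)))) = 1 + (64680 + (5*24)² + 518*(5*24)) = 1 + (64680 + 120² + 518*120) = 1 + (64680 + 14400 + 62160) = 1 + 141240 = 141241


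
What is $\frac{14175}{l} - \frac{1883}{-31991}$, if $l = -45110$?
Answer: $- \frac{73706059}{288622802} \approx -0.25537$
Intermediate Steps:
$\frac{14175}{l} - \frac{1883}{-31991} = \frac{14175}{-45110} - \frac{1883}{-31991} = 14175 \left(- \frac{1}{45110}\right) - - \frac{1883}{31991} = - \frac{2835}{9022} + \frac{1883}{31991} = - \frac{73706059}{288622802}$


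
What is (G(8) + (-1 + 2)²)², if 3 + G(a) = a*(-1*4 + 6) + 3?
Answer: 289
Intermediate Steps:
G(a) = 2*a (G(a) = -3 + (a*(-1*4 + 6) + 3) = -3 + (a*(-4 + 6) + 3) = -3 + (a*2 + 3) = -3 + (2*a + 3) = -3 + (3 + 2*a) = 2*a)
(G(8) + (-1 + 2)²)² = (2*8 + (-1 + 2)²)² = (16 + 1²)² = (16 + 1)² = 17² = 289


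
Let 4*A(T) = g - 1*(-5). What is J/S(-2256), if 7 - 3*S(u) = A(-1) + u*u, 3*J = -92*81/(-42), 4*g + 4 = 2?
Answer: -9936/285013687 ≈ -3.4861e-5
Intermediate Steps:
g = -1/2 (g = -1 + (1/4)*2 = -1 + 1/2 = -1/2 ≈ -0.50000)
A(T) = 9/8 (A(T) = (-1/2 - 1*(-5))/4 = (-1/2 + 5)/4 = (1/4)*(9/2) = 9/8)
J = 414/7 (J = (-92*81/(-42))/3 = (-7452*(-1/42))/3 = (1/3)*(1242/7) = 414/7 ≈ 59.143)
S(u) = 47/24 - u**2/3 (S(u) = 7/3 - (9/8 + u*u)/3 = 7/3 - (9/8 + u**2)/3 = 7/3 + (-3/8 - u**2/3) = 47/24 - u**2/3)
J/S(-2256) = 414/(7*(47/24 - 1/3*(-2256)**2)) = 414/(7*(47/24 - 1/3*5089536)) = 414/(7*(47/24 - 1696512)) = 414/(7*(-40716241/24)) = (414/7)*(-24/40716241) = -9936/285013687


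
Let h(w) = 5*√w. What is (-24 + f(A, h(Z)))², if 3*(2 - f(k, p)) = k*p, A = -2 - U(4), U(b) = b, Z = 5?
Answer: 984 - 440*√5 ≈ 0.13009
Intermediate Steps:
A = -6 (A = -2 - 1*4 = -2 - 4 = -6)
f(k, p) = 2 - k*p/3
(-24 + f(A, h(Z)))² = (-24 + (2 - ⅓*(-6)*5*√5))² = (-24 + (2 + 10*√5))² = (-22 + 10*√5)²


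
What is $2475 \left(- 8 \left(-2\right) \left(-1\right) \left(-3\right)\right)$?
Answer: $118800$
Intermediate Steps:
$2475 \left(- 8 \left(-2\right) \left(-1\right) \left(-3\right)\right) = 2475 \left(- 8 \cdot 2 \left(-3\right)\right) = 2475 \left(\left(-8\right) \left(-6\right)\right) = 2475 \cdot 48 = 118800$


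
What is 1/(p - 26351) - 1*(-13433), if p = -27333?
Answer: 721137171/53684 ≈ 13433.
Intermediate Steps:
1/(p - 26351) - 1*(-13433) = 1/(-27333 - 26351) - 1*(-13433) = 1/(-53684) + 13433 = -1/53684 + 13433 = 721137171/53684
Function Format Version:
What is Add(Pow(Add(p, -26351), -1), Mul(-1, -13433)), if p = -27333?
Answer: Rational(721137171, 53684) ≈ 13433.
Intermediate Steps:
Add(Pow(Add(p, -26351), -1), Mul(-1, -13433)) = Add(Pow(Add(-27333, -26351), -1), Mul(-1, -13433)) = Add(Pow(-53684, -1), 13433) = Add(Rational(-1, 53684), 13433) = Rational(721137171, 53684)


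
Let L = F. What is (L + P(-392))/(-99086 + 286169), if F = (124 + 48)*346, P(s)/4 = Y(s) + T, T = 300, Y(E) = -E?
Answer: 6920/20787 ≈ 0.33290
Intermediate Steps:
P(s) = 1200 - 4*s (P(s) = 4*(-s + 300) = 4*(300 - s) = 1200 - 4*s)
F = 59512 (F = 172*346 = 59512)
L = 59512
(L + P(-392))/(-99086 + 286169) = (59512 + (1200 - 4*(-392)))/(-99086 + 286169) = (59512 + (1200 + 1568))/187083 = (59512 + 2768)*(1/187083) = 62280*(1/187083) = 6920/20787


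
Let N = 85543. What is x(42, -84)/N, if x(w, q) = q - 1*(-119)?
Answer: 35/85543 ≈ 0.00040915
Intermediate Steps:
x(w, q) = 119 + q (x(w, q) = q + 119 = 119 + q)
x(42, -84)/N = (119 - 84)/85543 = 35*(1/85543) = 35/85543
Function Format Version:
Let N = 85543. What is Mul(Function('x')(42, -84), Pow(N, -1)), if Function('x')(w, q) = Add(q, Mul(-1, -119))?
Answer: Rational(35, 85543) ≈ 0.00040915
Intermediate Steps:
Function('x')(w, q) = Add(119, q) (Function('x')(w, q) = Add(q, 119) = Add(119, q))
Mul(Function('x')(42, -84), Pow(N, -1)) = Mul(Add(119, -84), Pow(85543, -1)) = Mul(35, Rational(1, 85543)) = Rational(35, 85543)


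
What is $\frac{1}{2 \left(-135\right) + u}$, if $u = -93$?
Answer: $- \frac{1}{363} \approx -0.0027548$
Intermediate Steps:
$\frac{1}{2 \left(-135\right) + u} = \frac{1}{2 \left(-135\right) - 93} = \frac{1}{-270 - 93} = \frac{1}{-363} = - \frac{1}{363}$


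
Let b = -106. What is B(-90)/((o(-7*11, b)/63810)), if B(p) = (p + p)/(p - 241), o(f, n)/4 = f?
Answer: -2871450/25487 ≈ -112.66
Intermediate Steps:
o(f, n) = 4*f
B(p) = 2*p/(-241 + p) (B(p) = (2*p)/(-241 + p) = 2*p/(-241 + p))
B(-90)/((o(-7*11, b)/63810)) = (2*(-90)/(-241 - 90))/(((4*(-7*11))/63810)) = (2*(-90)/(-331))/(((4*(-77))*(1/63810))) = (2*(-90)*(-1/331))/((-308*1/63810)) = 180/(331*(-154/31905)) = (180/331)*(-31905/154) = -2871450/25487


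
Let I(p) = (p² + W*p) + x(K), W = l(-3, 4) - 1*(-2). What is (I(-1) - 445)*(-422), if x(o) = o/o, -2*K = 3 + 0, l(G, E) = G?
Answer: 186524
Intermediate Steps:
W = -1 (W = -3 - 1*(-2) = -3 + 2 = -1)
K = -3/2 (K = -(3 + 0)/2 = -½*3 = -3/2 ≈ -1.5000)
x(o) = 1
I(p) = 1 + p² - p (I(p) = (p² - p) + 1 = 1 + p² - p)
(I(-1) - 445)*(-422) = ((1 + (-1)² - 1*(-1)) - 445)*(-422) = ((1 + 1 + 1) - 445)*(-422) = (3 - 445)*(-422) = -442*(-422) = 186524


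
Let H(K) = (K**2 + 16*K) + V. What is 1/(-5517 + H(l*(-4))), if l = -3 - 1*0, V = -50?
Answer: -1/5231 ≈ -0.00019117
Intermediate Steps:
l = -3 (l = -3 + 0 = -3)
H(K) = -50 + K**2 + 16*K (H(K) = (K**2 + 16*K) - 50 = -50 + K**2 + 16*K)
1/(-5517 + H(l*(-4))) = 1/(-5517 + (-50 + (-3*(-4))**2 + 16*(-3*(-4)))) = 1/(-5517 + (-50 + 12**2 + 16*12)) = 1/(-5517 + (-50 + 144 + 192)) = 1/(-5517 + 286) = 1/(-5231) = -1/5231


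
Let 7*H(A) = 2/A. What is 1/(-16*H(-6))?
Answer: 21/16 ≈ 1.3125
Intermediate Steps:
H(A) = 2/(7*A) (H(A) = (2/A)/7 = 2/(7*A))
1/(-16*H(-6)) = 1/(-32/(7*(-6))) = 1/(-32*(-1)/(7*6)) = 1/(-16*(-1/21)) = 1/(16/21) = 21/16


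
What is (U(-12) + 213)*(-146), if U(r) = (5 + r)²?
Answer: -38252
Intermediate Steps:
(U(-12) + 213)*(-146) = ((5 - 12)² + 213)*(-146) = ((-7)² + 213)*(-146) = (49 + 213)*(-146) = 262*(-146) = -38252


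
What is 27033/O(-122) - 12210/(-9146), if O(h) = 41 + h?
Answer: -41042468/123471 ≈ -332.41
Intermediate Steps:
27033/O(-122) - 12210/(-9146) = 27033/(41 - 122) - 12210/(-9146) = 27033/(-81) - 12210*(-1/9146) = 27033*(-1/81) + 6105/4573 = -9011/27 + 6105/4573 = -41042468/123471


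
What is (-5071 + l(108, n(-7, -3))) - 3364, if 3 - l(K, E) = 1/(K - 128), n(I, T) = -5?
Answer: -168639/20 ≈ -8432.0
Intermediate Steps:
l(K, E) = 3 - 1/(-128 + K) (l(K, E) = 3 - 1/(K - 128) = 3 - 1/(-128 + K))
(-5071 + l(108, n(-7, -3))) - 3364 = (-5071 + (-385 + 3*108)/(-128 + 108)) - 3364 = (-5071 + (-385 + 324)/(-20)) - 3364 = (-5071 - 1/20*(-61)) - 3364 = (-5071 + 61/20) - 3364 = -101359/20 - 3364 = -168639/20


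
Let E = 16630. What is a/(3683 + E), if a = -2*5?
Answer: -10/20313 ≈ -0.00049230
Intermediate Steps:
a = -10
a/(3683 + E) = -10/(3683 + 16630) = -10/20313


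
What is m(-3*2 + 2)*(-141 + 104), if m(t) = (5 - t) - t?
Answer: -481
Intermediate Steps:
m(t) = 5 - 2*t
m(-3*2 + 2)*(-141 + 104) = (5 - 2*(-3*2 + 2))*(-141 + 104) = (5 - 2*(-6 + 2))*(-37) = (5 - 2*(-4))*(-37) = (5 + 8)*(-37) = 13*(-37) = -481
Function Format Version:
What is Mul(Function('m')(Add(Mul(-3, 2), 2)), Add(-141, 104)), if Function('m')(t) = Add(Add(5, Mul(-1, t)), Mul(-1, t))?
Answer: -481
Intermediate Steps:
Function('m')(t) = Add(5, Mul(-2, t))
Mul(Function('m')(Add(Mul(-3, 2), 2)), Add(-141, 104)) = Mul(Add(5, Mul(-2, Add(Mul(-3, 2), 2))), Add(-141, 104)) = Mul(Add(5, Mul(-2, Add(-6, 2))), -37) = Mul(Add(5, Mul(-2, -4)), -37) = Mul(Add(5, 8), -37) = Mul(13, -37) = -481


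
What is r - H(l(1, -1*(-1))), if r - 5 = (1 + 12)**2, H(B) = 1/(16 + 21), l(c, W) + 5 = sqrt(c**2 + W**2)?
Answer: 6437/37 ≈ 173.97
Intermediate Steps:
l(c, W) = -5 + sqrt(W**2 + c**2) (l(c, W) = -5 + sqrt(c**2 + W**2) = -5 + sqrt(W**2 + c**2))
H(B) = 1/37
r = 174 (r = 5 + (1 + 12)**2 = 5 + 13**2 = 5 + 169 = 174)
r - H(l(1, -1*(-1))) = 174 - 1*1/37 = 174 - 1/37 = 6437/37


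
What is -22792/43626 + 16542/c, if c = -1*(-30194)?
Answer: 760901/29937351 ≈ 0.025416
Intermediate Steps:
c = 30194
-22792/43626 + 16542/c = -22792/43626 + 16542/30194 = -22792*1/43626 + 16542*(1/30194) = -1036/1983 + 8271/15097 = 760901/29937351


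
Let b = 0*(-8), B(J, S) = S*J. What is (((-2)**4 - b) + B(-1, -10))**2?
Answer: 676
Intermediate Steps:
B(J, S) = J*S
b = 0
(((-2)**4 - b) + B(-1, -10))**2 = (((-2)**4 - 1*0) - 1*(-10))**2 = ((16 + 0) + 10)**2 = (16 + 10)**2 = 26**2 = 676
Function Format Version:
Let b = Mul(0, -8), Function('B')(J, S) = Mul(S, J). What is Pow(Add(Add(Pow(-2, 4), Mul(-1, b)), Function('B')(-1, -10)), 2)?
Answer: 676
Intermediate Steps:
Function('B')(J, S) = Mul(J, S)
b = 0
Pow(Add(Add(Pow(-2, 4), Mul(-1, b)), Function('B')(-1, -10)), 2) = Pow(Add(Add(Pow(-2, 4), Mul(-1, 0)), Mul(-1, -10)), 2) = Pow(Add(Add(16, 0), 10), 2) = Pow(Add(16, 10), 2) = Pow(26, 2) = 676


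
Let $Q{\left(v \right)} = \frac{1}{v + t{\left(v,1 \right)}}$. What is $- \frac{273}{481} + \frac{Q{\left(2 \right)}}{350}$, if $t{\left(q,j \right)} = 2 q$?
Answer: $- \frac{44063}{77700} \approx -0.56709$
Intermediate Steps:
$Q{\left(v \right)} = \frac{1}{3 v}$ ($Q{\left(v \right)} = \frac{1}{v + 2 v} = \frac{1}{3 v}$)
$- \frac{273}{481} + \frac{Q{\left(2 \right)}}{350} = - \frac{273}{481} + \frac{\frac{1}{3} \cdot \frac{1}{2}}{350} = \left(-273\right) \frac{1}{481} + \frac{1}{3} \cdot \frac{1}{2} \cdot \frac{1}{350} = - \frac{21}{37} + \frac{1}{6} \cdot \frac{1}{350} = - \frac{21}{37} + \frac{1}{2100} = - \frac{44063}{77700}$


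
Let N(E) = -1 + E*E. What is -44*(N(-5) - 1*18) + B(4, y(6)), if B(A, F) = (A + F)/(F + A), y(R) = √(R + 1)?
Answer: -263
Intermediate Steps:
N(E) = -1 + E²
y(R) = √(1 + R)
B(A, F) = 1 (B(A, F) = (A + F)/(A + F) = 1)
-44*(N(-5) - 1*18) + B(4, y(6)) = -44*((-1 + (-5)²) - 1*18) + 1 = -44*((-1 + 25) - 18) + 1 = -44*(24 - 18) + 1 = -44*6 + 1 = -264 + 1 = -263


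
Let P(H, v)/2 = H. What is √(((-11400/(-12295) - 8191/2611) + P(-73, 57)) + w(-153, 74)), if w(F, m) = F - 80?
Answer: 2*I*√3928574446025810/6420449 ≈ 19.525*I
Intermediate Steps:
w(F, m) = -80 + F
P(H, v) = 2*H
√(((-11400/(-12295) - 8191/2611) + P(-73, 57)) + w(-153, 74)) = √(((-11400/(-12295) - 8191/2611) + 2*(-73)) + (-80 - 153)) = √(((-11400*(-1/12295) - 8191*1/2611) - 146) - 233) = √(((2280/2459 - 8191/2611) - 146) - 233) = √((-14188589/6420449 - 146) - 233) = √(-951574143/6420449 - 233) = √(-2447538760/6420449) = 2*I*√3928574446025810/6420449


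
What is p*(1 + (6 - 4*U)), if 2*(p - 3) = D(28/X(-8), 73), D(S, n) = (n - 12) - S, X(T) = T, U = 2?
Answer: -141/4 ≈ -35.250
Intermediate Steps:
D(S, n) = -12 + n - S (D(S, n) = (-12 + n) - S = -12 + n - S)
p = 141/4 (p = 3 + (-12 + 73 - 28/(-8))/2 = 3 + (-12 + 73 - 28*(-1)/8)/2 = 3 + (-12 + 73 - 1*(-7/2))/2 = 3 + (-12 + 73 + 7/2)/2 = 3 + (½)*(129/2) = 3 + 129/4 = 141/4 ≈ 35.250)
p*(1 + (6 - 4*U)) = 141*(1 + (6 - 4*2))/4 = 141*(1 + (6 - 8))/4 = 141*(1 - 2)/4 = (141/4)*(-1) = -141/4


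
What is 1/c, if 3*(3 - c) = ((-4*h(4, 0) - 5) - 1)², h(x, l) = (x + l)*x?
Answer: -3/4891 ≈ -0.00061337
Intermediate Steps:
h(x, l) = x*(l + x) (h(x, l) = (l + x)*x = x*(l + x))
c = -4891/3 (c = 3 - ((-16*(0 + 4) - 5) - 1)²/3 = 3 - ((-16*4 - 5) - 1)²/3 = 3 - ((-4*16 - 5) - 1)²/3 = 3 - ((-64 - 5) - 1)²/3 = 3 - (-69 - 1)²/3 = 3 - ⅓*(-70)² = 3 - ⅓*4900 = 3 - 4900/3 = -4891/3 ≈ -1630.3)
1/c = 1/(-4891/3) = -3/4891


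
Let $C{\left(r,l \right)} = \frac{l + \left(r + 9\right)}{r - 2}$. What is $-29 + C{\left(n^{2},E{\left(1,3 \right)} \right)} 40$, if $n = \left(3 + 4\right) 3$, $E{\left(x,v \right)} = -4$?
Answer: $\frac{5109}{439} \approx 11.638$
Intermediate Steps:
$n = 21$ ($n = 7 \cdot 3 = 21$)
$C{\left(r,l \right)} = \frac{9 + l + r}{-2 + r}$ ($C{\left(r,l \right)} = \frac{l + \left(9 + r\right)}{-2 + r} = \frac{9 + l + r}{-2 + r}$)
$-29 + C{\left(n^{2},E{\left(1,3 \right)} \right)} 40 = -29 + \frac{9 - 4 + 21^{2}}{-2 + 21^{2}} \cdot 40 = -29 + \frac{9 - 4 + 441}{-2 + 441} \cdot 40 = -29 + \frac{1}{439} \cdot 446 \cdot 40 = -29 + \frac{446}{439} \cdot 40 = -29 + \frac{17840}{439} = \frac{5109}{439}$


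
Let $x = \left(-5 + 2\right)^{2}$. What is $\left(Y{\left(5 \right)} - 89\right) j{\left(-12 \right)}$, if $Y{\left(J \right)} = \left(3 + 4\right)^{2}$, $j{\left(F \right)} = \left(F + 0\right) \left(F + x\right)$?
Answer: $-1440$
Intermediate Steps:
$x = 9$ ($x = \left(-3\right)^{2} = 9$)
$j{\left(F \right)} = F \left(9 + F\right)$ ($j{\left(F \right)} = \left(F + 0\right) \left(F + 9\right) = F \left(9 + F\right)$)
$Y{\left(J \right)} = 49$ ($Y{\left(J \right)} = 7^{2} = 49$)
$\left(Y{\left(5 \right)} - 89\right) j{\left(-12 \right)} = \left(49 - 89\right) \left(- 12 \left(9 - 12\right)\right) = - 40 \left(\left(-12\right) \left(-3\right)\right) = \left(-40\right) 36 = -1440$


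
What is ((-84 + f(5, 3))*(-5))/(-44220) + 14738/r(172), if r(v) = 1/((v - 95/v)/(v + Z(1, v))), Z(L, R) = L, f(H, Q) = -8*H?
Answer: 480459657833/32895258 ≈ 14606.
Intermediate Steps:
r(v) = (1 + v)/(v - 95/v) (r(v) = 1/((v - 95/v)/(v + 1)) = 1/((v - 95/v)/(1 + v)) = (1 + v)/(v - 95/v))
((-84 + f(5, 3))*(-5))/(-44220) + 14738/r(172) = ((-84 - 8*5)*(-5))/(-44220) + 14738/((172*(1 + 172)/(-95 + 172²))) = ((-84 - 40)*(-5))*(-1/44220) + 14738/((172*173/(-95 + 29584))) = -124*(-5)*(-1/44220) + 14738/((172*173/29489)) = 620*(-1/44220) + 14738/((172*(1/29489)*173)) = -31/2211 + 14738/(29756/29489) = -31/2211 + 14738*(29489/29756) = -31/2211 + 217304441/14878 = 480459657833/32895258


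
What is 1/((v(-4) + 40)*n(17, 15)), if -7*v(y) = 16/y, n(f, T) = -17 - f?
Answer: -7/9656 ≈ -0.00072494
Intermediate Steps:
v(y) = -16/(7*y)
1/((v(-4) + 40)*n(17, 15)) = 1/((-16/7/(-4) + 40)*(-17 - 1*17)) = 1/((-16/7*(-¼) + 40)*(-17 - 17)) = 1/((4/7 + 40)*(-34)) = 1/((284/7)*(-34)) = 1/(-9656/7) = -7/9656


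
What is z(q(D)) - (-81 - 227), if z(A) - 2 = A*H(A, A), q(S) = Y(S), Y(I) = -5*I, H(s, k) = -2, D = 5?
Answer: 360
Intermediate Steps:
q(S) = -5*S
z(A) = 2 - 2*A (z(A) = 2 + A*(-2) = 2 - 2*A)
z(q(D)) - (-81 - 227) = (2 - (-10)*5) - (-81 - 227) = (2 - 2*(-25)) - 1*(-308) = (2 + 50) + 308 = 52 + 308 = 360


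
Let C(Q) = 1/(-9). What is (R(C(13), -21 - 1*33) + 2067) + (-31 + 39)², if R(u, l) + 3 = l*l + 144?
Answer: 5188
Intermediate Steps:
C(Q) = -⅑
R(u, l) = 141 + l² (R(u, l) = -3 + (l*l + 144) = -3 + (l² + 144) = -3 + (144 + l²) = 141 + l²)
(R(C(13), -21 - 1*33) + 2067) + (-31 + 39)² = ((141 + (-21 - 1*33)²) + 2067) + (-31 + 39)² = ((141 + (-21 - 33)²) + 2067) + 8² = ((141 + (-54)²) + 2067) + 64 = ((141 + 2916) + 2067) + 64 = (3057 + 2067) + 64 = 5124 + 64 = 5188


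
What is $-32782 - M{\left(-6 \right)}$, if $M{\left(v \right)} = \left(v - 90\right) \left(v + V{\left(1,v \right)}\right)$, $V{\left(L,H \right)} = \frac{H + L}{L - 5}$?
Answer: $-33238$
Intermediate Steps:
$V{\left(L,H \right)} = \frac{H + L}{-5 + L}$
$M{\left(v \right)} = \left(-90 + v\right) \left(- \frac{1}{4} + \frac{3 v}{4}\right)$ ($M{\left(v \right)} = \left(v - 90\right) \left(v + \frac{v + 1}{-5 + 1}\right) = \left(-90 + v\right) \left(v + \frac{1 + v}{-4}\right) = \left(-90 + v\right) \left(v - \frac{1 + v}{4}\right) = \left(-90 + v\right) \left(v - \left(\frac{1}{4} + \frac{v}{4}\right)\right) = \left(-90 + v\right) \left(- \frac{1}{4} + \frac{3 v}{4}\right)$)
$-32782 - M{\left(-6 \right)} = -32782 - \left(\frac{45}{2} - - \frac{813}{2} + \frac{3 \left(-6\right)^{2}}{4}\right) = -32782 - \left(\frac{45}{2} + \frac{813}{2} + \frac{3}{4} \cdot 36\right) = -32782 - \left(\frac{45}{2} + \frac{813}{2} + 27\right) = -32782 - 456 = -33238$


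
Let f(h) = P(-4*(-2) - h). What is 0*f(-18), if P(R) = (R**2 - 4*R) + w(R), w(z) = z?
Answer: 0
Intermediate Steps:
P(R) = R**2 - 3*R (P(R) = (R**2 - 4*R) + R = R**2 - 3*R)
f(h) = (5 - h)*(8 - h) (f(h) = (-4*(-2) - h)*(-3 + (-4*(-2) - h)) = (8 - h)*(-3 + (8 - h)) = (8 - h)*(5 - h) = (5 - h)*(8 - h))
0*f(-18) = 0*(40 + (-18)**2 - 13*(-18)) = 0*(40 + 324 + 234) = 0*598 = 0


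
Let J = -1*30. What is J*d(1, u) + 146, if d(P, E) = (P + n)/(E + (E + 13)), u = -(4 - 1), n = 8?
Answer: 752/7 ≈ 107.43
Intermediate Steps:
u = -3 (u = -1*3 = -3)
d(P, E) = (8 + P)/(13 + 2*E) (d(P, E) = (P + 8)/(E + (E + 13)) = (8 + P)/(E + (13 + E)) = (8 + P)/(13 + 2*E))
J = -30
J*d(1, u) + 146 = -30*(8 + 1)/(13 + 2*(-3)) + 146 = -30*9/(13 - 6) + 146 = -30*9/7 + 146 = -270/7 + 146 = 752/7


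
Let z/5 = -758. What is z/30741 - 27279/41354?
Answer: -995315399/1271263314 ≈ -0.78293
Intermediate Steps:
z = -3790 (z = 5*(-758) = -3790)
z/30741 - 27279/41354 = -3790/30741 - 27279/41354 = -995315399/1271263314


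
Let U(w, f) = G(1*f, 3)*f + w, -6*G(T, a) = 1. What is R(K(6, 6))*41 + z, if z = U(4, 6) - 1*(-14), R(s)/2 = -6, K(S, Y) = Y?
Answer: -475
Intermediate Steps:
G(T, a) = -1/6 (G(T, a) = -1/6*1 = -1/6)
R(s) = -12 (R(s) = 2*(-6) = -12)
U(w, f) = w - f/6 (U(w, f) = -f/6 + w = w - f/6)
z = 17 (z = (4 - 1/6*6) - 1*(-14) = (4 - 1) + 14 = 3 + 14 = 17)
R(K(6, 6))*41 + z = -12*41 + 17 = -492 + 17 = -475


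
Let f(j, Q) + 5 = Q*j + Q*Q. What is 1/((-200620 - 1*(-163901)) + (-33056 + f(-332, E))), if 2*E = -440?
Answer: 1/51660 ≈ 1.9357e-5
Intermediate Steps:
E = -220 (E = (½)*(-440) = -220)
f(j, Q) = -5 + Q² + Q*j (f(j, Q) = -5 + (Q*j + Q*Q) = -5 + (Q*j + Q²) = -5 + (Q² + Q*j) = -5 + Q² + Q*j)
1/((-200620 - 1*(-163901)) + (-33056 + f(-332, E))) = 1/((-200620 - 1*(-163901)) + (-33056 + (-5 + (-220)² - 220*(-332)))) = 1/((-200620 + 163901) + (-33056 + (-5 + 48400 + 73040))) = 1/(-36719 + (-33056 + 121435)) = 1/(-36719 + 88379) = 1/51660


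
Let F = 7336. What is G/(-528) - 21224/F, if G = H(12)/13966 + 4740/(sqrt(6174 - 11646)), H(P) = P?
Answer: -232897147/80500024 + 395*I*sqrt(38)/20064 ≈ -2.8931 + 0.12136*I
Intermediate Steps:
G = 6/6983 - 395*I*sqrt(38)/38 (G = 12/13966 + 4740/(sqrt(6174 - 11646)) = 12*(1/13966) + 4740/(sqrt(-5472)) = 6/6983 + 4740/((12*I*sqrt(38))) = 6/6983 + 4740*(-I*sqrt(38)/456) = 6/6983 - 395*I*sqrt(38)/38 ≈ 0.00085923 - 64.078*I)
G/(-528) - 21224/F = (6/6983 - 395*I*sqrt(38)/38)/(-528) - 21224/7336 = (6/6983 - 395*I*sqrt(38)/38)*(-1/528) - 21224*1/7336 = (-1/614504 + 395*I*sqrt(38)/20064) - 379/131 = -232897147/80500024 + 395*I*sqrt(38)/20064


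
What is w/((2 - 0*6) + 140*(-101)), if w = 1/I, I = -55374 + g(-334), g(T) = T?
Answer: 1/787599704 ≈ 1.2697e-9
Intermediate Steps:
I = -55708 (I = -55374 - 334 = -55708)
w = -1/55708 (w = 1/(-55708) = -1/55708 ≈ -1.7951e-5)
w/((2 - 0*6) + 140*(-101)) = -1/(55708*((2 - 0*6) + 140*(-101))) = -1/(55708*((2 - 10*0) - 14140)) = -1/(55708*((2 + 0) - 14140)) = -1/(55708*(2 - 14140)) = -1/55708/(-14138) = -1/55708*(-1/14138) = 1/787599704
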